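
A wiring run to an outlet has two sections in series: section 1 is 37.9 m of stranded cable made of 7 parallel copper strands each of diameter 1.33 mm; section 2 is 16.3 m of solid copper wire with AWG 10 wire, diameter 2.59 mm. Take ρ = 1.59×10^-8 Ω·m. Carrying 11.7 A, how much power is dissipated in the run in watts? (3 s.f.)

Section 1: A_strand = π(6.6500e-04)² = 1.389e-06 m²; R₁ = ρL/(N·A_s) = (1.59×10^-8)(37.9)/(7×1.389e-06) = 0.06196 Ω
Section 2: A = π(2.59/2 mm)² = π(1.2950e-03 m)² = 5.269e-06 m²
R₂ = (1.59×10^-8)(16.3)/(5.269e-06) = 0.04919 Ω
R = R₁ + R₂ = 0.1112 Ω
P = I²R = (11.7)² × 0.1112 = 15.2 W

15.2 W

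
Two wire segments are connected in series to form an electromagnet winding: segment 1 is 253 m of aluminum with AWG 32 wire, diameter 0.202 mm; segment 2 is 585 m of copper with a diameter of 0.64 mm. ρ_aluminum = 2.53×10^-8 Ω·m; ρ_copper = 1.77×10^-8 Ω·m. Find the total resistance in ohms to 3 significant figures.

232 Ω

Segment 1: A = π(0.202/2 mm)² = π(1.0100e-04 m)² = 3.205e-08 m²
R₁ = ρL/A = (2.53×10^-8)(253)/(3.205e-08) = 199.7 Ω
Segment 2: A = π(d/2)² = π(3.2000e-04 m)² = 3.217e-07 m²
R₂ = (1.77×10^-8)(585)/(3.217e-07) = 32.19 Ω
R = R₁ + R₂ = 232 Ω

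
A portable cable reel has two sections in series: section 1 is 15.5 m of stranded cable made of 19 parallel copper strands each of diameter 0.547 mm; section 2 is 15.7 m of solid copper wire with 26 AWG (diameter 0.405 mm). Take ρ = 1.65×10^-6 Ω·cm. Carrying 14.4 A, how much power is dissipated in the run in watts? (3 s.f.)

ρ = 1.65×10^-6 Ω·cm = 1.65×10^-8 Ω·m
Section 1: A_strand = π(2.7350e-04)² = 2.350e-07 m²; R₁ = ρL/(N·A_s) = (1.65×10^-8)(15.5)/(19×2.350e-07) = 0.05728 Ω
Section 2: A = π(0.405/2 mm)² = π(2.0250e-04 m)² = 1.288e-07 m²
R₂ = (1.65×10^-8)(15.7)/(1.288e-07) = 2.011 Ω
R = R₁ + R₂ = 2.068 Ω
P = I²R = (14.4)² × 2.068 = 429 W

429 W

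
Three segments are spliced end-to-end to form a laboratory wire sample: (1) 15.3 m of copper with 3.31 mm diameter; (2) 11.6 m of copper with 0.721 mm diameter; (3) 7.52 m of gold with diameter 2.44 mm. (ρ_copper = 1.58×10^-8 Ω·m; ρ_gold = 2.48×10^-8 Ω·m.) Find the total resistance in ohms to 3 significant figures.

0.517 Ω

Seg 1: A = π(d/2)² = π(1.6550e-03 m)² = 8.605e-06 m²
R_1 = (1.58×10^-8)(15.3)/(8.605e-06) = 0.02809 Ω
Seg 2: A = π(d/2)² = π(3.6050e-04 m)² = 4.083e-07 m²
R_2 = (1.58×10^-8)(11.6)/(4.083e-07) = 0.4489 Ω
Seg 3: A = π(d/2)² = π(1.2200e-03 m)² = 4.676e-06 m²
R_3 = (2.48×10^-8)(7.52)/(4.676e-06) = 0.03988 Ω
R_total = R_1 + R_2 + R_3 = 0.517 Ω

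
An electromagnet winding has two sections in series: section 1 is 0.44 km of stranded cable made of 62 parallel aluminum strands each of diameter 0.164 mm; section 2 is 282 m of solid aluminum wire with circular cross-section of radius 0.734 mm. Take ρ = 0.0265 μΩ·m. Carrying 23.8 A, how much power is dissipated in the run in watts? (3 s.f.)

7540 W

ρ = 0.0265 μΩ·m = 2.65×10^-8 Ω·m
Section 1: A_strand = π(8.2000e-05)² = 2.112e-08 m²; R₁ = ρL/(N·A_s) = (2.65×10^-8)(440)/(62×2.112e-08) = 8.903 Ω
Section 2: A = πr² = π(7.3400e-04 m)² = 1.693e-06 m²
R₂ = (2.65×10^-8)(282)/(1.693e-06) = 4.415 Ω
R = R₁ + R₂ = 13.32 Ω
P = I²R = (23.8)² × 13.32 = 7540 W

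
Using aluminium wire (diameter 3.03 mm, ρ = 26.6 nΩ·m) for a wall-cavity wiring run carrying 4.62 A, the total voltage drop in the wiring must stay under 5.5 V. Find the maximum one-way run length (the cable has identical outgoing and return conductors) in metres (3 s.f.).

161 m

ρ = 26.6 nΩ·m = 2.66×10^-8 Ω·m
A = π(d/2)² = π(1.5150e-03 m)² = 7.211e-06 m²
L_max = V_max·A/(2·ρI) = (5.5)(7.211e-06)/(2×2.66×10^-8×4.62) = 161 m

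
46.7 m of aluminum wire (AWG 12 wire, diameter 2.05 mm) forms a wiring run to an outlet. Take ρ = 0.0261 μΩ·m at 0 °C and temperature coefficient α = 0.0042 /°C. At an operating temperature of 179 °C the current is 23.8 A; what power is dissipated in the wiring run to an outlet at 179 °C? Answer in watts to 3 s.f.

366 W

ρ = 0.0261 μΩ·m = 2.61×10^-8 Ω·m
A = π(2.05/2 mm)² = π(1.0250e-03 m)² = 3.301e-06 m²
R₍0₎ = ρL/A = (2.61×10^-8)(46.7)/(3.301e-06) = 0.3693 Ω
R₍179₎ = R₍0₎(1 + αΔT) = 0.3693 × (1 + 0.0042×179) = 0.6469 Ω
P = I²R = (23.8)² × 0.6469 = 366 W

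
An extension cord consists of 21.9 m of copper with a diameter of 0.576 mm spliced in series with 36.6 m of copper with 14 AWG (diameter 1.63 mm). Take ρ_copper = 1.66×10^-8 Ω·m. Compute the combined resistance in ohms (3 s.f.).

1.69 Ω

Segment 1: A = π(d/2)² = π(2.8800e-04 m)² = 2.606e-07 m²
R₁ = ρL/A = (1.66×10^-8)(21.9)/(2.606e-07) = 1.395 Ω
Segment 2: A = π(1.63/2 mm)² = π(8.1500e-04 m)² = 2.087e-06 m²
R₂ = (1.66×10^-8)(36.6)/(2.087e-06) = 0.2912 Ω
R = R₁ + R₂ = 1.69 Ω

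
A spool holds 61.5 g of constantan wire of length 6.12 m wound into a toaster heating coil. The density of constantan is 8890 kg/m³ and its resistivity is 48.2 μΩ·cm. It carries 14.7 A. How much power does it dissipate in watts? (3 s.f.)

564 W

ρ = 48.2 μΩ·cm = 4.82×10^-7 Ω·m
A = m/(density·L) = 0.0615/(8890×6.12) = 1.1304e-06 m²
R = ρL/A = (4.82×10^-7)(6.12)/(1.1304e-06) = 2.61 Ω
P = I²R = (14.7)² × 2.61 = 564 W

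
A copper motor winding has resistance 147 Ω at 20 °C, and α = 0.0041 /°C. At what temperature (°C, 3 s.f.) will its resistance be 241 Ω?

R = R₀(1 + α(T − T₀)) ⇒ T = T₀ + (R/R₀ − 1)/α
T = 20 + (241/147 − 1)/0.0041 = 20 + (0.6395)/0.0041 = 176 °C

176 °C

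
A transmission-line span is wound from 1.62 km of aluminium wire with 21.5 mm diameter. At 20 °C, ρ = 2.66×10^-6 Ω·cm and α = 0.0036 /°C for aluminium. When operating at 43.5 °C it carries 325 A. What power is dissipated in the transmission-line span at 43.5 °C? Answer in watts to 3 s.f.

ρ = 2.66×10^-6 Ω·cm = 2.66×10^-8 Ω·m
A = π(d/2)² = π(1.0750e-02 m)² = 3.631e-04 m²
R₍20₎ = ρL/A = (2.66×10^-8)(1620)/(3.631e-04) = 0.1187 Ω
R₍43.5₎ = R₍20₎(1 + αΔT) = 0.1187 × (1 + 0.0036×23.5) = 0.1287 Ω
P = I²R = (325)² × 0.1287 = 13600 W

13600 W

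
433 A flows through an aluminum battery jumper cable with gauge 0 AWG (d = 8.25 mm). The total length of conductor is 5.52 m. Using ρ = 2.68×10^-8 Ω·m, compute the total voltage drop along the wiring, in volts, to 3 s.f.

1.20 V

A = π(8.25/2 mm)² = π(4.1250e-03 m)² = 5.346e-05 m²
R = ρL/A = (2.68×10^-8)(5.52)/(5.346e-05) = 0.002767 Ω
V = IR = 433 × 0.002767 = 1.20 V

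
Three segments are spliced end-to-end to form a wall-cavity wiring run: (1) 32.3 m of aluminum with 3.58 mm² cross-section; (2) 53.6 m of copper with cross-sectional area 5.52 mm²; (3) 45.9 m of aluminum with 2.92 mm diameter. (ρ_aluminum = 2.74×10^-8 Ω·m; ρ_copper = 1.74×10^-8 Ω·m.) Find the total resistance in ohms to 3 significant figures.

Seg 1: A = 3.58 mm² = 3.580e-06 m²
R_1 = (2.74×10^-8)(32.3)/(3.580e-06) = 0.2472 Ω
Seg 2: A = 5.52 mm² = 5.520e-06 m²
R_2 = (1.74×10^-8)(53.6)/(5.520e-06) = 0.169 Ω
Seg 3: A = π(d/2)² = π(1.4600e-03 m)² = 6.697e-06 m²
R_3 = (2.74×10^-8)(45.9)/(6.697e-06) = 0.1878 Ω
R_total = R_1 + R_2 + R_3 = 0.604 Ω

0.604 Ω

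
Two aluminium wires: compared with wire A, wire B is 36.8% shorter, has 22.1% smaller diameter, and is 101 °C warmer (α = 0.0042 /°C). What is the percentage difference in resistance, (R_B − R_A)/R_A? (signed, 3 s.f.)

48.3%

R ∝ ρL/d² with ρ ∝ (1+αΔT), so R_B/R_A = (1 − 36.8/100) × (1 − 22.1/100)⁻² × (1 + 0.0042×101)
= 0.632 × 1.648 × 1.424 = 1.483
(R_B − R_A)/R_A = 1.483 − 1 = 48.3%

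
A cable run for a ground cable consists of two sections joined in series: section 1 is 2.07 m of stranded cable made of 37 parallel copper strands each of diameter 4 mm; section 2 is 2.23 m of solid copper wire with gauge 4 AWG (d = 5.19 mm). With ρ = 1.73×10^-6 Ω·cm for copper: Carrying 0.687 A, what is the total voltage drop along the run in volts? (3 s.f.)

ρ = 1.73×10^-6 Ω·cm = 1.73×10^-8 Ω·m
Section 1: A_strand = π(2.0000e-03)² = 1.257e-05 m²; R₁ = ρL/(N·A_s) = (1.73×10^-8)(2.07)/(37×1.257e-05) = 7.702×10^-5 Ω
Section 2: A = π(5.19/2 mm)² = π(2.5950e-03 m)² = 2.116e-05 m²
R₂ = (1.73×10^-8)(2.23)/(2.116e-05) = 0.001824 Ω
R = R₁ + R₂ = 0.001901 Ω
V = IR = 0.687 × 0.001901 = 0.00131 V

0.00131 V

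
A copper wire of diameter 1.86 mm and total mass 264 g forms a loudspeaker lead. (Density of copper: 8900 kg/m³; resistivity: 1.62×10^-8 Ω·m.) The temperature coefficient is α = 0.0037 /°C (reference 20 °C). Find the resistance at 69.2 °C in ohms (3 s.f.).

A = π(d/2)² = π(9.3000e-04 m)² = 2.7172e-06 m²
L = m/(density·A) = 0.264/(8900×2.7172e-06) = 10.92 m
R = ρL/A = (1.62×10^-8)(10.92)/(2.7172e-06) = 0.06509 Ω
R(69.2 °C) = 0.06509 × (1 + 0.0037×49.2) = 0.0769 Ω

0.0769 Ω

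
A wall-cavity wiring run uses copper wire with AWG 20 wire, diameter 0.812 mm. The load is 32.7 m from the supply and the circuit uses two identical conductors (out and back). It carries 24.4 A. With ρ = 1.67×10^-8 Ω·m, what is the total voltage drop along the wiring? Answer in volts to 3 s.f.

51.5 V

A = π(0.812/2 mm)² = π(4.0600e-04 m)² = 5.178e-07 m²
Total conductor length (both ways) L = 2 × 32.7 = 65.4 m
R = ρL/A = (1.67×10^-8)(65.4)/(5.178e-07) = 2.109 Ω
V = IR = 24.4 × 2.109 = 51.5 V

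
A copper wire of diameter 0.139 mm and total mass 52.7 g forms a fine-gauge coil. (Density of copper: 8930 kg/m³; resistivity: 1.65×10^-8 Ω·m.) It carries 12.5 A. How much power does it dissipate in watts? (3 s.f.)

66100 W

A = π(d/2)² = π(6.9500e-05 m)² = 1.5175e-08 m²
L = m/(density·A) = 0.0527/(8930×1.5175e-08) = 388.9 m
R = ρL/A = (1.65×10^-8)(388.9)/(1.5175e-08) = 422.9 Ω
P = I²R = (12.5)² × 422.9 = 66100 W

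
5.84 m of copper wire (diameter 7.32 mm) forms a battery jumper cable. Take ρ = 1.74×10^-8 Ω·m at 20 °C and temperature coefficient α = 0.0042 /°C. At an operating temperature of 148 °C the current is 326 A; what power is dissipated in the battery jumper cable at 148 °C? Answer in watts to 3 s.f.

A = π(d/2)² = π(3.6600e-03 m)² = 4.208e-05 m²
R₍20₎ = ρL/A = (1.74×10^-8)(5.84)/(4.208e-05) = 0.002415 Ω
R₍148₎ = R₍20₎(1 + αΔT) = 0.002415 × (1 + 0.0042×128) = 0.003713 Ω
P = I²R = (326)² × 0.003713 = 395 W

395 W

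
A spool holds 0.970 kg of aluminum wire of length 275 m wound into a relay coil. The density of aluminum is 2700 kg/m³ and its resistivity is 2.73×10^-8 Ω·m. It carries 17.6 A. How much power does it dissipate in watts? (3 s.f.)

1780 W

A = m/(density·L) = 0.97/(2700×275) = 1.3064e-06 m²
R = ρL/A = (2.73×10^-8)(275)/(1.3064e-06) = 5.747 Ω
P = I²R = (17.6)² × 5.747 = 1780 W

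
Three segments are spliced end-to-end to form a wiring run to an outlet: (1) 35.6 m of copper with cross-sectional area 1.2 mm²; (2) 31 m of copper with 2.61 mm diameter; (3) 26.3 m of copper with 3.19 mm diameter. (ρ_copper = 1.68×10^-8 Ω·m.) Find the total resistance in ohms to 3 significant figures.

Seg 1: A = 1.2 mm² = 1.200e-06 m²
R_1 = (1.68×10^-8)(35.6)/(1.200e-06) = 0.4984 Ω
Seg 2: A = π(d/2)² = π(1.3050e-03 m)² = 5.350e-06 m²
R_2 = (1.68×10^-8)(31)/(5.350e-06) = 0.09734 Ω
Seg 3: A = π(d/2)² = π(1.5950e-03 m)² = 7.992e-06 m²
R_3 = (1.68×10^-8)(26.3)/(7.992e-06) = 0.05528 Ω
R_total = R_1 + R_2 + R_3 = 0.651 Ω

0.651 Ω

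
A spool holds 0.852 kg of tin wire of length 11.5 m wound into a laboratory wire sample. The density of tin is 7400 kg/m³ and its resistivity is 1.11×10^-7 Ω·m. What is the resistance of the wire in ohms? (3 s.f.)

A = m/(density·L) = 0.852/(7400×11.5) = 1.0012e-05 m²
R = ρL/A = (1.11×10^-7)(11.5)/(1.0012e-05) = 0.128 Ω

0.128 Ω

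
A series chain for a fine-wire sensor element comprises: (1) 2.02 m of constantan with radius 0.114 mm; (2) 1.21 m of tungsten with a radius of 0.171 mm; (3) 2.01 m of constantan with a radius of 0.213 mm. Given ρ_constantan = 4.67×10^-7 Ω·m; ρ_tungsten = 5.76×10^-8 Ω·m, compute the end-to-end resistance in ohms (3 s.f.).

Seg 1: A = πr² = π(1.1400e-04 m)² = 4.083e-08 m²
R_1 = (4.67×10^-7)(2.02)/(4.083e-08) = 23.11 Ω
Seg 2: A = πr² = π(1.7100e-04 m)² = 9.186e-08 m²
R_2 = (5.76×10^-8)(1.21)/(9.186e-08) = 0.7587 Ω
Seg 3: A = πr² = π(2.1300e-04 m)² = 1.425e-07 m²
R_3 = (4.67×10^-7)(2.01)/(1.425e-07) = 6.586 Ω
R_total = R_1 + R_2 + R_3 = 30.4 Ω

30.4 Ω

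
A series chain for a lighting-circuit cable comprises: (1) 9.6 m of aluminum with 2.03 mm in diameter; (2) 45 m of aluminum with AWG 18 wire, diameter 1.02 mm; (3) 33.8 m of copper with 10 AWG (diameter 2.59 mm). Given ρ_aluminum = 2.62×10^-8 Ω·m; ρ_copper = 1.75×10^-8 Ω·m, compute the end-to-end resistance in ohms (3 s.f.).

1.63 Ω

Seg 1: A = π(d/2)² = π(1.0150e-03 m)² = 3.237e-06 m²
R_1 = (2.62×10^-8)(9.6)/(3.237e-06) = 0.07771 Ω
Seg 2: A = π(1.02/2 mm)² = π(5.1000e-04 m)² = 8.171e-07 m²
R_2 = (2.62×10^-8)(45)/(8.171e-07) = 1.443 Ω
Seg 3: A = π(2.59/2 mm)² = π(1.2950e-03 m)² = 5.269e-06 m²
R_3 = (1.75×10^-8)(33.8)/(5.269e-06) = 0.1123 Ω
R_total = R_1 + R_2 + R_3 = 1.63 Ω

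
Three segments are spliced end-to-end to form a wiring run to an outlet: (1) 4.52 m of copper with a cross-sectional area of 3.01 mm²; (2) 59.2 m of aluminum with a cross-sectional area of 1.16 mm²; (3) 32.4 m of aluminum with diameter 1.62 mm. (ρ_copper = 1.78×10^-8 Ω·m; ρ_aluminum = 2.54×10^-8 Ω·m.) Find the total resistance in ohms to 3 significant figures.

1.72 Ω

Seg 1: A = 3.01 mm² = 3.010e-06 m²
R_1 = (1.78×10^-8)(4.52)/(3.010e-06) = 0.02673 Ω
Seg 2: A = 1.16 mm² = 1.160e-06 m²
R_2 = (2.54×10^-8)(59.2)/(1.160e-06) = 1.296 Ω
Seg 3: A = π(d/2)² = π(8.1000e-04 m)² = 2.061e-06 m²
R_3 = (2.54×10^-8)(32.4)/(2.061e-06) = 0.3993 Ω
R_total = R_1 + R_2 + R_3 = 1.72 Ω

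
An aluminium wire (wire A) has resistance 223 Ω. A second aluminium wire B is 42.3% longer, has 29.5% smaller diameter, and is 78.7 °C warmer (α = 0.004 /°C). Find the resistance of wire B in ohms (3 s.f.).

839 Ω

R ∝ ρL/d² with ρ ∝ (1+αΔT), so R_B/R_A = (1 + 42.3/100) × (1 − 29.5/100)⁻² × (1 + 0.004×78.7)
= 1.423 × 2.012 × 1.315 = 3.764
R_B = 3.764 × 223 = 839 Ω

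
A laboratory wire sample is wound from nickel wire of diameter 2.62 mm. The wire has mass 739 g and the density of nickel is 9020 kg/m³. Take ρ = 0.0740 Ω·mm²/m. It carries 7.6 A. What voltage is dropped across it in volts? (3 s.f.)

ρ = 0.0740 Ω·mm²/m = 7.40×10^-8 Ω·m
A = π(d/2)² = π(1.3100e-03 m)² = 5.3913e-06 m²
L = m/(density·A) = 0.739/(9020×5.3913e-06) = 15.2 m
R = ρL/A = (7.40×10^-8)(15.2)/(5.3913e-06) = 0.2086 Ω
V = IR = 7.6 × 0.2086 = 1.59 V

1.59 V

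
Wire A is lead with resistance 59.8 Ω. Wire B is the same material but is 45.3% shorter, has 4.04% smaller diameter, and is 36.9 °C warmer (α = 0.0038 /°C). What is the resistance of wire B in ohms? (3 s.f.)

40.5 Ω

R ∝ ρL/d² with ρ ∝ (1+αΔT), so R_B/R_A = (1 − 45.3/100) × (1 − 4.04/100)⁻² × (1 + 0.0038×36.9)
= 0.547 × 1.086 × 1.14 = 0.6773
R_B = 0.6773 × 59.8 = 40.5 Ω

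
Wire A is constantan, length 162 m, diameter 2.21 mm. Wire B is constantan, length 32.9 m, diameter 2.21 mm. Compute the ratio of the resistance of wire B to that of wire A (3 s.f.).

R ∝ ρL/d², so R_B/R_A = (L_B/L_A)
= (32.9/162) = 0.203

0.203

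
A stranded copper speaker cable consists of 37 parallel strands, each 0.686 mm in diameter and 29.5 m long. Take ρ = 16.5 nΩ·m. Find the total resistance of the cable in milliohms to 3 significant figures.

ρ = 16.5 nΩ·m = 1.65×10^-8 Ω·m
A_strand = π(3.4300e-04 m)² = 3.696e-07 m²
R_strand = ρL/A = (1.65×10^-8)(29.5)/(3.696e-07) = 1.317 Ω
R_total = R_strand/N = 1.317/37 = 35.6 mΩ

35.6 mΩ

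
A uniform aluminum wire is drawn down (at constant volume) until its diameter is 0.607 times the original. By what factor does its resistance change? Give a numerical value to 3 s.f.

7.37

Volume constant ⇒ L' = L/r² with r = 0.607. R' = ρL'/A' = ρ(L/r²)/(πr²d₀²/4) = R/r⁴.
Factor = 7.37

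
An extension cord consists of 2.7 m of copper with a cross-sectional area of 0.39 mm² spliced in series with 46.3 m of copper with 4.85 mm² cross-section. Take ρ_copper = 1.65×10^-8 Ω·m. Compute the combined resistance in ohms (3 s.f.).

Segment 1: A = 0.39 mm² = 3.900e-07 m²
R₁ = ρL/A = (1.65×10^-8)(2.7)/(3.900e-07) = 0.1142 Ω
Segment 2: A = 4.85 mm² = 4.850e-06 m²
R₂ = (1.65×10^-8)(46.3)/(4.850e-06) = 0.1575 Ω
R = R₁ + R₂ = 0.272 Ω

0.272 Ω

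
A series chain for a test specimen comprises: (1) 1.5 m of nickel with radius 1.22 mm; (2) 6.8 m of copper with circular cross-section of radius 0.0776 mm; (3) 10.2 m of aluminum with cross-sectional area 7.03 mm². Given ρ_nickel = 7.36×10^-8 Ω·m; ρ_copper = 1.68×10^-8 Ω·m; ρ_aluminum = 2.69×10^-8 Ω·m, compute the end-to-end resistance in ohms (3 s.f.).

6.10 Ω

Seg 1: A = πr² = π(1.2200e-03 m)² = 4.676e-06 m²
R_1 = (7.36×10^-8)(1.5)/(4.676e-06) = 0.02361 Ω
Seg 2: A = πr² = π(7.7600e-05 m)² = 1.892e-08 m²
R_2 = (1.68×10^-8)(6.8)/(1.892e-08) = 6.039 Ω
Seg 3: A = 7.03 mm² = 7.030e-06 m²
R_3 = (2.69×10^-8)(10.2)/(7.030e-06) = 0.03903 Ω
R_total = R_1 + R_2 + R_3 = 6.10 Ω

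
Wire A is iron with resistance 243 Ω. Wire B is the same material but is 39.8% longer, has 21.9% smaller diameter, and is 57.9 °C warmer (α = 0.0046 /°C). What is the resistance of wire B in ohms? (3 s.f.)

705 Ω

R ∝ ρL/d² with ρ ∝ (1+αΔT), so R_B/R_A = (1 + 39.8/100) × (1 − 21.9/100)⁻² × (1 + 0.0046×57.9)
= 1.398 × 1.639 × 1.266 = 2.902
R_B = 2.902 × 243 = 705 Ω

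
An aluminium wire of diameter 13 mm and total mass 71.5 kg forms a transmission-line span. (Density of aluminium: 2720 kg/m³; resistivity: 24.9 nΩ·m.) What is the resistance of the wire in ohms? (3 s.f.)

0.0372 Ω

ρ = 24.9 nΩ·m = 2.49×10^-8 Ω·m
A = π(d/2)² = π(6.5000e-03 m)² = 1.3273e-04 m²
L = m/(density·A) = 71.5/(2720×1.3273e-04) = 198 m
R = ρL/A = (2.49×10^-8)(198)/(1.3273e-04) = 0.0372 Ω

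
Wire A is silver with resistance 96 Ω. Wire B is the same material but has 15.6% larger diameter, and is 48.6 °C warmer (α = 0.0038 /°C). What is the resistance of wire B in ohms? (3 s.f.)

R ∝ ρL/d² with ρ ∝ (1+αΔT), so R_B/R_A = (1 + 15.6/100)⁻² × (1 + 0.0038×48.6)
= 0.7483 × 1.185 = 0.8865
R_B = 0.8865 × 96 = 85.1 Ω

85.1 Ω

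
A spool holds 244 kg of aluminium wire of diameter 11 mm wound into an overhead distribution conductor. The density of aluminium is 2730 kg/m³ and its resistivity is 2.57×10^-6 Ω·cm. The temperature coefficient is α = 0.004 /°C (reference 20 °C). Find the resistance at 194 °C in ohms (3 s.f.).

0.431 Ω

ρ = 2.57×10^-6 Ω·cm = 2.57×10^-8 Ω·m
A = π(d/2)² = π(5.5000e-03 m)² = 9.5033e-05 m²
L = m/(density·A) = 244/(2730×9.5033e-05) = 940.5 m
R = ρL/A = (2.57×10^-8)(940.5)/(9.5033e-05) = 0.2543 Ω
R(194 °C) = 0.2543 × (1 + 0.004×174) = 0.431 Ω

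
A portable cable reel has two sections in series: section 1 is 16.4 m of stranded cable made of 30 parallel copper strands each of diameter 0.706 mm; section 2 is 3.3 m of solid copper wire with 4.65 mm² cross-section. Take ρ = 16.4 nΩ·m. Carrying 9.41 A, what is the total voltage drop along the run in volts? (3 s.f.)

ρ = 16.4 nΩ·m = 1.64×10^-8 Ω·m
Section 1: A_strand = π(3.5300e-04)² = 3.915e-07 m²; R₁ = ρL/(N·A_s) = (1.64×10^-8)(16.4)/(30×3.915e-07) = 0.0229 Ω
Section 2: A = 4.65 mm² = 4.650e-06 m²
R₂ = (1.64×10^-8)(3.3)/(4.650e-06) = 0.01164 Ω
R = R₁ + R₂ = 0.03454 Ω
V = IR = 9.41 × 0.03454 = 0.325 V

0.325 V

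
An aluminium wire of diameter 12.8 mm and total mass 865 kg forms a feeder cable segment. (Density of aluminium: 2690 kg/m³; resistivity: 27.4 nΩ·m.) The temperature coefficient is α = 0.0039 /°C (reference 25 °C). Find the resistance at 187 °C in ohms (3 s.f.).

ρ = 27.4 nΩ·m = 2.74×10^-8 Ω·m
A = π(d/2)² = π(6.4000e-03 m)² = 1.2868e-04 m²
L = m/(density·A) = 865/(2690×1.2868e-04) = 2499 m
R = ρL/A = (2.74×10^-8)(2499)/(1.2868e-04) = 0.5321 Ω
R(187 °C) = 0.5321 × (1 + 0.0039×162) = 0.868 Ω

0.868 Ω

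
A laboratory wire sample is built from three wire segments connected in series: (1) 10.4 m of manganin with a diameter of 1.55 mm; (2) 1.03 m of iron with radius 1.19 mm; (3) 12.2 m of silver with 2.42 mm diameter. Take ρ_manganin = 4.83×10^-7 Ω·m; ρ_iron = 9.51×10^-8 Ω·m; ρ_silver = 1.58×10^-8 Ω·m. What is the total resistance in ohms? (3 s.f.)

2.73 Ω

Seg 1: A = π(d/2)² = π(7.7500e-04 m)² = 1.887e-06 m²
R_1 = (4.83×10^-7)(10.4)/(1.887e-06) = 2.662 Ω
Seg 2: A = πr² = π(1.1900e-03 m)² = 4.449e-06 m²
R_2 = (9.51×10^-8)(1.03)/(4.449e-06) = 0.02202 Ω
Seg 3: A = π(d/2)² = π(1.2100e-03 m)² = 4.600e-06 m²
R_3 = (1.58×10^-8)(12.2)/(4.600e-06) = 0.04191 Ω
R_total = R_1 + R_2 + R_3 = 2.73 Ω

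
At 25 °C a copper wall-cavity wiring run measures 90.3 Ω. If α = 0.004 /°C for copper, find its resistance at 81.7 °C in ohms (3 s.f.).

ΔT = 81.7 − 25 = 56.7 °C
R = R₀(1 + αΔT) = 90.3 × (1 + 0.004×56.7) = 90.3 × 1.227 = 111 Ω

111 Ω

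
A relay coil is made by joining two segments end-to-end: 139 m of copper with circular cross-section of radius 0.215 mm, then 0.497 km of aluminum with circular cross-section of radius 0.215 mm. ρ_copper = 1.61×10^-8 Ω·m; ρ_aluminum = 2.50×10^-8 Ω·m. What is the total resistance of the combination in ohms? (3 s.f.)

Segment 1: A = πr² = π(2.1500e-04 m)² = 1.452e-07 m²
R₁ = ρL/A = (1.61×10^-8)(139)/(1.452e-07) = 15.41 Ω
R₂ = (2.50×10^-8)(497)/(1.452e-07) = 85.56 Ω
R = R₁ + R₂ = 101 Ω

101 Ω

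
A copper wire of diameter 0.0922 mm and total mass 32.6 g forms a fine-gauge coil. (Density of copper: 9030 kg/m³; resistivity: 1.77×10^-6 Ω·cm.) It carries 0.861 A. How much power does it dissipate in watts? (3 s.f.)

ρ = 1.77×10^-6 Ω·cm = 1.77×10^-8 Ω·m
A = π(d/2)² = π(4.6100e-05 m)² = 6.6765e-09 m²
L = m/(density·A) = 0.0326/(9030×6.6765e-09) = 540.7 m
R = ρL/A = (1.77×10^-8)(540.7)/(6.6765e-09) = 1434 Ω
P = I²R = (0.861)² × 1434 = 1060 W

1060 W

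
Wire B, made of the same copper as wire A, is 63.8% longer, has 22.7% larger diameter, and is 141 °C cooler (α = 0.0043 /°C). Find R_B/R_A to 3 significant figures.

0.428

R ∝ ρL/d² with ρ ∝ (1+αΔT), so R_B/R_A = (1 + 63.8/100) × (1 + 22.7/100)⁻² × (1 − 0.0043×141)
= 1.638 × 0.6642 × 0.3937 = 0.428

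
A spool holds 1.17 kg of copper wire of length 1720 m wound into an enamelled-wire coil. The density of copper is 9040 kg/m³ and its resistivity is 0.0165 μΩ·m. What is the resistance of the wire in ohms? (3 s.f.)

377 Ω

ρ = 0.0165 μΩ·m = 1.65×10^-8 Ω·m
A = m/(density·L) = 1.17/(9040×1720) = 7.5247e-08 m²
R = ρL/A = (1.65×10^-8)(1720)/(7.5247e-08) = 377 Ω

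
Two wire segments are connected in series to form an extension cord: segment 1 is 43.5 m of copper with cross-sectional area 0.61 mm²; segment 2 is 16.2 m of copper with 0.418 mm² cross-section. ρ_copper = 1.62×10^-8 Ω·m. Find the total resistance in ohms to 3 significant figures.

1.78 Ω

Segment 1: A = 0.61 mm² = 6.100e-07 m²
R₁ = ρL/A = (1.62×10^-8)(43.5)/(6.100e-07) = 1.155 Ω
Segment 2: A = 0.418 mm² = 4.180e-07 m²
R₂ = (1.62×10^-8)(16.2)/(4.180e-07) = 0.6278 Ω
R = R₁ + R₂ = 1.78 Ω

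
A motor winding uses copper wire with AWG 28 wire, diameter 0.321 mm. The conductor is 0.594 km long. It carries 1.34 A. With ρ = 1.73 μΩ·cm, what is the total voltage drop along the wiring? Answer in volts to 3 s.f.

ρ = 1.73 μΩ·cm = 1.73×10^-8 Ω·m
A = π(0.321/2 mm)² = π(1.6050e-04 m)² = 8.093e-08 m²
R = ρL/A = (1.73×10^-8)(594)/(8.093e-08) = 127 Ω
V = IR = 1.34 × 127 = 170 V

170 V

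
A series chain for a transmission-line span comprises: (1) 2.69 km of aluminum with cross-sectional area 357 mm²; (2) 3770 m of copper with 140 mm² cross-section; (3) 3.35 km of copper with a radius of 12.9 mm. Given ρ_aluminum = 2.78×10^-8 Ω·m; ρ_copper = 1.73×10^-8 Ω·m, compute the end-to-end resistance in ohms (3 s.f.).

Seg 1: A = 357 mm² = 3.570e-04 m²
R_1 = (2.78×10^-8)(2690)/(3.570e-04) = 0.2095 Ω
Seg 2: A = 140 mm² = 1.400e-04 m²
R_2 = (1.73×10^-8)(3770)/(1.400e-04) = 0.4659 Ω
Seg 3: A = πr² = π(1.2900e-02 m)² = 5.228e-04 m²
R_3 = (1.73×10^-8)(3350)/(5.228e-04) = 0.1109 Ω
R_total = R_1 + R_2 + R_3 = 0.786 Ω

0.786 Ω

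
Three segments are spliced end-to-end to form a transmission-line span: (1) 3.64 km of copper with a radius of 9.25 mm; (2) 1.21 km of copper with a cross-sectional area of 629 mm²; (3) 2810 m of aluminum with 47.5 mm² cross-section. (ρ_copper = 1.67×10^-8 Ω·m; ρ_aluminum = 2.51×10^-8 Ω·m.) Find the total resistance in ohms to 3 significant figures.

1.74 Ω

Seg 1: A = πr² = π(9.2500e-03 m)² = 2.688e-04 m²
R_1 = (1.67×10^-8)(3640)/(2.688e-04) = 0.2261 Ω
Seg 2: A = 629 mm² = 6.290e-04 m²
R_2 = (1.67×10^-8)(1210)/(6.290e-04) = 0.03213 Ω
Seg 3: A = 47.5 mm² = 4.750e-05 m²
R_3 = (2.51×10^-8)(2810)/(4.750e-05) = 1.485 Ω
R_total = R_1 + R_2 + R_3 = 1.74 Ω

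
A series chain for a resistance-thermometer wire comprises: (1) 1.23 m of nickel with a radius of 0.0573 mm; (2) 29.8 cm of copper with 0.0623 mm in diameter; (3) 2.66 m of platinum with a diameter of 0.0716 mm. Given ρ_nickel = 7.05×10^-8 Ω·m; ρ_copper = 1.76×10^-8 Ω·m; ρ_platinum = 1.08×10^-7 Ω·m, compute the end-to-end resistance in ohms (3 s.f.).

Seg 1: A = πr² = π(5.7300e-05 m)² = 1.031e-08 m²
R_1 = (7.05×10^-8)(1.23)/(1.031e-08) = 8.407 Ω
Seg 2: A = π(d/2)² = π(3.1150e-05 m)² = 3.048e-09 m²
R_2 = (1.76×10^-8)(0.298)/(3.048e-09) = 1.721 Ω
Seg 3: A = π(d/2)² = π(3.5800e-05 m)² = 4.026e-09 m²
R_3 = (1.08×10^-7)(2.66)/(4.026e-09) = 71.35 Ω
R_total = R_1 + R_2 + R_3 = 81.5 Ω

81.5 Ω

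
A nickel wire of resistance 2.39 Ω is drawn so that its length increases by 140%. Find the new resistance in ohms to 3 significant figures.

k = 1 + 140/100 = 2.4; volume constant ⇒ A' = A/k, so R' = k²R.
R' = 5.76 × 2.39 = 13.8 Ω

13.8 Ω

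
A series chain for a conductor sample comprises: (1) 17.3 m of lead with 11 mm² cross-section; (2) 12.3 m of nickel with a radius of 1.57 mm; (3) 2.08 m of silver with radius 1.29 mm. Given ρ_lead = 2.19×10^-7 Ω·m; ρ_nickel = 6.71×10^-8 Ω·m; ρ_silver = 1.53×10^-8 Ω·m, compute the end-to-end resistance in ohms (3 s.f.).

0.457 Ω

Seg 1: A = 11 mm² = 1.100e-05 m²
R_1 = (2.19×10^-7)(17.3)/(1.100e-05) = 0.3444 Ω
Seg 2: A = πr² = π(1.5700e-03 m)² = 7.744e-06 m²
R_2 = (6.71×10^-8)(12.3)/(7.744e-06) = 0.1066 Ω
Seg 3: A = πr² = π(1.2900e-03 m)² = 5.228e-06 m²
R_3 = (1.53×10^-8)(2.08)/(5.228e-06) = 0.006087 Ω
R_total = R_1 + R_2 + R_3 = 0.457 Ω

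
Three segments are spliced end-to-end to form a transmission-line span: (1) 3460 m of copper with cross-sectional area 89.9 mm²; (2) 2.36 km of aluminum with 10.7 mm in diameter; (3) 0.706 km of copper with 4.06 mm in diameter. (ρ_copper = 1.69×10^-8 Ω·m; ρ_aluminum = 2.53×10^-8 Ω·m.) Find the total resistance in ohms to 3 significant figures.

2.24 Ω

Seg 1: A = 89.9 mm² = 8.990e-05 m²
R_1 = (1.69×10^-8)(3460)/(8.990e-05) = 0.6504 Ω
Seg 2: A = π(d/2)² = π(5.3500e-03 m)² = 8.992e-05 m²
R_2 = (2.53×10^-8)(2360)/(8.992e-05) = 0.664 Ω
Seg 3: A = π(d/2)² = π(2.0300e-03 m)² = 1.295e-05 m²
R_3 = (1.69×10^-8)(706)/(1.295e-05) = 0.9216 Ω
R_total = R_1 + R_2 + R_3 = 2.24 Ω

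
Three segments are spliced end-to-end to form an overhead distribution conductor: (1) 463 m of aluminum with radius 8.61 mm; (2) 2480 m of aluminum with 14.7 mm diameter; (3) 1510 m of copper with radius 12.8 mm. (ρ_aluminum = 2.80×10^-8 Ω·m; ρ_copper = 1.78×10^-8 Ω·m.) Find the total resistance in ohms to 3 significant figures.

0.517 Ω

Seg 1: A = πr² = π(8.6100e-03 m)² = 2.329e-04 m²
R_1 = (2.80×10^-8)(463)/(2.329e-04) = 0.05567 Ω
Seg 2: A = π(d/2)² = π(7.3500e-03 m)² = 1.697e-04 m²
R_2 = (2.80×10^-8)(2480)/(1.697e-04) = 0.4092 Ω
Seg 3: A = πr² = π(1.2800e-02 m)² = 5.147e-04 m²
R_3 = (1.78×10^-8)(1510)/(5.147e-04) = 0.05222 Ω
R_total = R_1 + R_2 + R_3 = 0.517 Ω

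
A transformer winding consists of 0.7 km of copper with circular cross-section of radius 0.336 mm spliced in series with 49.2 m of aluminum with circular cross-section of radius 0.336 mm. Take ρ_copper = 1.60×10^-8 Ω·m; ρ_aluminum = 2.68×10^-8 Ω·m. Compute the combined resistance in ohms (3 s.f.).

Segment 1: A = πr² = π(3.3600e-04 m)² = 3.547e-07 m²
R₁ = ρL/A = (1.60×10^-8)(700)/(3.547e-07) = 31.58 Ω
R₂ = (2.68×10^-8)(49.2)/(3.547e-07) = 3.718 Ω
R = R₁ + R₂ = 35.3 Ω

35.3 Ω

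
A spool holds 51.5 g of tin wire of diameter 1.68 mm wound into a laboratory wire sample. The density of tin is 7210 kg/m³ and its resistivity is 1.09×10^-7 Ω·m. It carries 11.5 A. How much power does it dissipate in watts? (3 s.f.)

A = π(d/2)² = π(8.4000e-04 m)² = 2.2167e-06 m²
L = m/(density·A) = 0.0515/(7210×2.2167e-06) = 3.222 m
R = ρL/A = (1.09×10^-7)(3.222)/(2.2167e-06) = 0.1584 Ω
P = I²R = (11.5)² × 0.1584 = 21.0 W

21.0 W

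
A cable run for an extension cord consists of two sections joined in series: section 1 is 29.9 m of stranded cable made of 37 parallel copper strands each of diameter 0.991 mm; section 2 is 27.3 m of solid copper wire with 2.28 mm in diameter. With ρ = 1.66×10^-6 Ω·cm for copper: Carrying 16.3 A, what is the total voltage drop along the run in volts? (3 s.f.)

ρ = 1.66×10^-6 Ω·cm = 1.66×10^-8 Ω·m
Section 1: A_strand = π(4.9550e-04)² = 7.713e-07 m²; R₁ = ρL/(N·A_s) = (1.66×10^-8)(29.9)/(37×7.713e-07) = 0.01739 Ω
Section 2: A = π(d/2)² = π(1.1400e-03 m)² = 4.083e-06 m²
R₂ = (1.66×10^-8)(27.3)/(4.083e-06) = 0.111 Ω
R = R₁ + R₂ = 0.1284 Ω
V = IR = 16.3 × 0.1284 = 2.09 V

2.09 V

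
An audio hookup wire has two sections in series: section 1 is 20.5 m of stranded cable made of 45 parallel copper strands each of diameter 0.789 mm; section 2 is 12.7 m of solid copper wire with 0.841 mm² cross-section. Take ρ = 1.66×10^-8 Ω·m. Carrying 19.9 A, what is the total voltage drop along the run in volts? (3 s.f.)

Section 1: A_strand = π(3.9450e-04)² = 4.889e-07 m²; R₁ = ρL/(N·A_s) = (1.66×10^-8)(20.5)/(45×4.889e-07) = 0.01547 Ω
Section 2: A = 0.841 mm² = 8.410e-07 m²
R₂ = (1.66×10^-8)(12.7)/(8.410e-07) = 0.2507 Ω
R = R₁ + R₂ = 0.2661 Ω
V = IR = 19.9 × 0.2661 = 5.30 V

5.30 V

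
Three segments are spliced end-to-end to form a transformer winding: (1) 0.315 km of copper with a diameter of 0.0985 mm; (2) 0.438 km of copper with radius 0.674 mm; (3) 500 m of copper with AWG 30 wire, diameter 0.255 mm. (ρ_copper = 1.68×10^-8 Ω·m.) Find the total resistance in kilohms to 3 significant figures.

Seg 1: A = π(d/2)² = π(4.9250e-05 m)² = 7.620e-09 m²
R_1 = (1.68×10^-8)(315)/(7.620e-09) = 694.5 Ω
Seg 2: A = πr² = π(6.7400e-04 m)² = 1.427e-06 m²
R_2 = (1.68×10^-8)(438)/(1.427e-06) = 5.156 Ω
Seg 3: A = π(0.255/2 mm)² = π(1.2750e-04 m)² = 5.107e-08 m²
R_3 = (1.68×10^-8)(500)/(5.107e-08) = 164.5 Ω
R_total = R_1 + R_2 + R_3 = 0.864 kΩ

0.864 kΩ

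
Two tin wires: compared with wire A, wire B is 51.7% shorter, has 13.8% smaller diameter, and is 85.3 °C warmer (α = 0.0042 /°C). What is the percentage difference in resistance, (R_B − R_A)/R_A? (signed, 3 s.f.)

-11.7%

R ∝ ρL/d² with ρ ∝ (1+αΔT), so R_B/R_A = (1 − 51.7/100) × (1 − 13.8/100)⁻² × (1 + 0.0042×85.3)
= 0.483 × 1.346 × 1.358 = 0.8829
(R_B − R_A)/R_A = 0.8829 − 1 = -11.7%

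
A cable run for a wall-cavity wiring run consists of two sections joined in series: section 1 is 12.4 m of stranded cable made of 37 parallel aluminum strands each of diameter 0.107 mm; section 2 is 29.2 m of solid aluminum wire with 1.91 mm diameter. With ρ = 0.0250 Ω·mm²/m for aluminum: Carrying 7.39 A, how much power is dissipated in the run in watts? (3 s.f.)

ρ = 0.0250 Ω·mm²/m = 2.50×10^-8 Ω·m
Section 1: A_strand = π(5.3500e-05)² = 8.992e-09 m²; R₁ = ρL/(N·A_s) = (2.50×10^-8)(12.4)/(37×8.992e-09) = 0.9318 Ω
Section 2: A = π(d/2)² = π(9.5500e-04 m)² = 2.865e-06 m²
R₂ = (2.50×10^-8)(29.2)/(2.865e-06) = 0.2548 Ω
R = R₁ + R₂ = 1.187 Ω
P = I²R = (7.39)² × 1.187 = 64.8 W

64.8 W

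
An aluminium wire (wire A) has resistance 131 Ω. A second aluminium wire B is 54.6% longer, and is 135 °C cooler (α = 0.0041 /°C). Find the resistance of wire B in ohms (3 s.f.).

R ∝ ρL/d² with ρ ∝ (1+αΔT), so R_B/R_A = (1 + 54.6/100) × (1 − 0.0041×135)
= 1.546 × 0.4465 = 0.6903
R_B = 0.6903 × 131 = 90.4 Ω

90.4 Ω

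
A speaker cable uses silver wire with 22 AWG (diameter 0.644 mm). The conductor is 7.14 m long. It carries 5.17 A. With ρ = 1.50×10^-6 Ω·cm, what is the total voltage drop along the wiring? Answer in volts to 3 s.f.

1.70 V

ρ = 1.50×10^-6 Ω·cm = 1.50×10^-8 Ω·m
A = π(0.644/2 mm)² = π(3.2200e-04 m)² = 3.257e-07 m²
R = ρL/A = (1.50×10^-8)(7.14)/(3.257e-07) = 0.3288 Ω
V = IR = 5.17 × 0.3288 = 1.70 V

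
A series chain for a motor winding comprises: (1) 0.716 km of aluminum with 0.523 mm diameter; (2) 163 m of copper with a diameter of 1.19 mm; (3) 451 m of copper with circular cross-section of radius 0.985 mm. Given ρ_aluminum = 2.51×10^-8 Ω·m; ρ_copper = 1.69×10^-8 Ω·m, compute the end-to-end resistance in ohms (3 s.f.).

Seg 1: A = π(d/2)² = π(2.6150e-04 m)² = 2.148e-07 m²
R_1 = (2.51×10^-8)(716)/(2.148e-07) = 83.66 Ω
Seg 2: A = π(d/2)² = π(5.9500e-04 m)² = 1.112e-06 m²
R_2 = (1.69×10^-8)(163)/(1.112e-06) = 2.477 Ω
Seg 3: A = πr² = π(9.8500e-04 m)² = 3.048e-06 m²
R_3 = (1.69×10^-8)(451)/(3.048e-06) = 2.501 Ω
R_total = R_1 + R_2 + R_3 = 88.6 Ω

88.6 Ω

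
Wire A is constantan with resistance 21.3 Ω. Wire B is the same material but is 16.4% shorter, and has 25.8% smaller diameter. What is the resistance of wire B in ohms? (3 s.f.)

32.3 Ω

R ∝ L/d², so R_B/R_A = (1 − 16.4/100) × (1 − 25.8/100)⁻²
= 0.836 × 1.816 = 1.518
R_B = 1.518 × 21.3 = 32.3 Ω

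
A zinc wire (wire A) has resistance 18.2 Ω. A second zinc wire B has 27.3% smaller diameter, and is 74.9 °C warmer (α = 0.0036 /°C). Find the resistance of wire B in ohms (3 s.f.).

R ∝ ρL/d² with ρ ∝ (1+αΔT), so R_B/R_A = (1 − 27.3/100)⁻² × (1 + 0.0036×74.9)
= 1.892 × 1.27 = 2.402
R_B = 2.402 × 18.2 = 43.7 Ω

43.7 Ω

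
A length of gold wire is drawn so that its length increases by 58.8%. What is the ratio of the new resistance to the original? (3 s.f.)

2.52

k = 1 + 58.8/100 = 1.588; volume constant ⇒ A' = A/k, so R' = k²R.
Factor = 2.52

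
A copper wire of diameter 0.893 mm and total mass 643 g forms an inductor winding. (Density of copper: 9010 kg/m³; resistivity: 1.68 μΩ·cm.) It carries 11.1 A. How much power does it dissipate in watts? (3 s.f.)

377 W

ρ = 1.68 μΩ·cm = 1.68×10^-8 Ω·m
A = π(d/2)² = π(4.4650e-04 m)² = 6.2631e-07 m²
L = m/(density·A) = 0.643/(9010×6.2631e-07) = 113.9 m
R = ρL/A = (1.68×10^-8)(113.9)/(6.2631e-07) = 3.056 Ω
P = I²R = (11.1)² × 3.056 = 377 W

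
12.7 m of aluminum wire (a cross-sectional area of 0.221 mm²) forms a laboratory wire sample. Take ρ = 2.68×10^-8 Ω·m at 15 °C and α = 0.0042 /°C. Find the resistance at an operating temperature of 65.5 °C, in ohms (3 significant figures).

1.87 Ω

A = 0.221 mm² = 2.210e-07 m²
R₍15°C₎ = ρL/A = (2.68×10^-8)(12.7)/(2.210e-07) = 1.54 Ω
R = R₀(1 + αΔT) = 1.54(1 + 0.0042×50.5) = 1.87 Ω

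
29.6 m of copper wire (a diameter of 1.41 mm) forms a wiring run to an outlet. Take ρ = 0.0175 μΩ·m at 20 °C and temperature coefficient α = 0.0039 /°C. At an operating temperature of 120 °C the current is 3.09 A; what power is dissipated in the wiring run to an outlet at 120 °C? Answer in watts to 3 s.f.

ρ = 0.0175 μΩ·m = 1.75×10^-8 Ω·m
A = π(d/2)² = π(7.0500e-04 m)² = 1.561e-06 m²
R₍20₎ = ρL/A = (1.75×10^-8)(29.6)/(1.561e-06) = 0.3317 Ω
R₍120₎ = R₍20₎(1 + αΔT) = 0.3317 × (1 + 0.0039×100) = 0.4611 Ω
P = I²R = (3.09)² × 0.4611 = 4.40 W

4.40 W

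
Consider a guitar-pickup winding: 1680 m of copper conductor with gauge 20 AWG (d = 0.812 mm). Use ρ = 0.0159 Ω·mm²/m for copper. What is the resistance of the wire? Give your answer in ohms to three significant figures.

51.6 Ω

ρ = 0.0159 Ω·mm²/m = 1.59×10^-8 Ω·m
A = π(0.812/2 mm)² = π(4.0600e-04 m)² = 5.178e-07 m²
R = ρL/A = (1.59×10^-8)(1680 m)/(5.178e-07 m²) = 51.6 Ω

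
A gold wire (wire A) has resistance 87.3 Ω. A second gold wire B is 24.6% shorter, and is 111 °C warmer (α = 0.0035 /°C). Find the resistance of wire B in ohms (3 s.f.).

R ∝ ρL/d² with ρ ∝ (1+αΔT), so R_B/R_A = (1 − 24.6/100) × (1 + 0.0035×111)
= 0.754 × 1.389 = 1.047
R_B = 1.047 × 87.3 = 91.4 Ω

91.4 Ω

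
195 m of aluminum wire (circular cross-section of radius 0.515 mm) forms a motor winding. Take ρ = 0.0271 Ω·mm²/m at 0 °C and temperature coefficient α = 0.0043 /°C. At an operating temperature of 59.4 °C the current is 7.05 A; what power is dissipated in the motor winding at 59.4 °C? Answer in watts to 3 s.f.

ρ = 0.0271 Ω·mm²/m = 2.71×10^-8 Ω·m
A = πr² = π(5.1500e-04 m)² = 8.332e-07 m²
R₍0₎ = ρL/A = (2.71×10^-8)(195)/(8.332e-07) = 6.342 Ω
R₍59.4₎ = R₍0₎(1 + αΔT) = 6.342 × (1 + 0.0043×59.4) = 7.962 Ω
P = I²R = (7.05)² × 7.962 = 396 W

396 W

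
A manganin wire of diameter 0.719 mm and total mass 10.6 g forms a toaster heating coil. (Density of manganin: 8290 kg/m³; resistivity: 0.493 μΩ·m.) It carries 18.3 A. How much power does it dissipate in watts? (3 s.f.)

1280 W

ρ = 0.493 μΩ·m = 4.93×10^-7 Ω·m
A = π(d/2)² = π(3.5950e-04 m)² = 4.0602e-07 m²
L = m/(density·A) = 0.0106/(8290×4.0602e-07) = 3.149 m
R = ρL/A = (4.93×10^-7)(3.149)/(4.0602e-07) = 3.824 Ω
P = I²R = (18.3)² × 3.824 = 1280 W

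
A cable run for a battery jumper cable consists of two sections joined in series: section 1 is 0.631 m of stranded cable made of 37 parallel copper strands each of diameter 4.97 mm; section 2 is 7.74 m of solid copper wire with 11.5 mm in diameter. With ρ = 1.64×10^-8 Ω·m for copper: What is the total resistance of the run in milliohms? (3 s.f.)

1.24 mΩ

Section 1: A_strand = π(2.4850e-03)² = 1.940e-05 m²; R₁ = ρL/(N·A_s) = (1.64×10^-8)(0.631)/(37×1.940e-05) = 1.442×10^-5 Ω
Section 2: A = π(d/2)² = π(5.7500e-03 m)² = 1.039e-04 m²
R₂ = (1.64×10^-8)(7.74)/(1.039e-04) = 0.001222 Ω
R = R₁ + R₂ = 1.24 mΩ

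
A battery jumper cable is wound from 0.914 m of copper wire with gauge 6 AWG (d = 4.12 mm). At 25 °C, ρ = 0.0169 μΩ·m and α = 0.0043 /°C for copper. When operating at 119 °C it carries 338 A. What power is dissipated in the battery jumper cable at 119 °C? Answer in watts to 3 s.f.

ρ = 0.0169 μΩ·m = 1.69×10^-8 Ω·m
A = π(4.12/2 mm)² = π(2.0600e-03 m)² = 1.333e-05 m²
R₍25₎ = ρL/A = (1.69×10^-8)(0.914)/(1.333e-05) = 0.001159 Ω
R₍119₎ = R₍25₎(1 + αΔT) = 0.001159 × (1 + 0.0043×94) = 0.001627 Ω
P = I²R = (338)² × 0.001627 = 186 W

186 W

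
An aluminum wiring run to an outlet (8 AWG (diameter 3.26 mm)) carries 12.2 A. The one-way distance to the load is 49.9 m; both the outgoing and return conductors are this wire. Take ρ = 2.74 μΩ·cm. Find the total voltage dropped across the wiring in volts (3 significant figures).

ρ = 2.74 μΩ·cm = 2.74×10^-8 Ω·m
A = π(3.26/2 mm)² = π(1.6300e-03 m)² = 8.347e-06 m²
Total conductor length (both ways) L = 2 × 49.9 = 99.8 m
R = ρL/A = (2.74×10^-8)(99.8)/(8.347e-06) = 0.3276 Ω
V = IR = 12.2 × 0.3276 = 4.00 V

4.00 V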